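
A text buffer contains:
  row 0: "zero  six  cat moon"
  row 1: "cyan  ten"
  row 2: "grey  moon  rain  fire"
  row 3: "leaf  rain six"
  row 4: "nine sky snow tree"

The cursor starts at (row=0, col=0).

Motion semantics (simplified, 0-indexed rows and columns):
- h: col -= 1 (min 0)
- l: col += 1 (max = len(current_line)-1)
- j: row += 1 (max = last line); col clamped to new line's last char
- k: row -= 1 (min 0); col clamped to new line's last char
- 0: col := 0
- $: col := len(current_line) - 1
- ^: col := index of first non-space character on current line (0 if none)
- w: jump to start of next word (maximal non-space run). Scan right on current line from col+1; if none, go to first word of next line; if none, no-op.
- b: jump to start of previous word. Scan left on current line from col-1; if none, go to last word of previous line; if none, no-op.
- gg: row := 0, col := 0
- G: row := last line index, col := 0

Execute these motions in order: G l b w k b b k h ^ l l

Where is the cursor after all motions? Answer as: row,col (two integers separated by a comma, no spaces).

Answer: 1,2

Derivation:
After 1 (G): row=4 col=0 char='n'
After 2 (l): row=4 col=1 char='i'
After 3 (b): row=4 col=0 char='n'
After 4 (w): row=4 col=5 char='s'
After 5 (k): row=3 col=5 char='_'
After 6 (b): row=3 col=0 char='l'
After 7 (b): row=2 col=18 char='f'
After 8 (k): row=1 col=8 char='n'
After 9 (h): row=1 col=7 char='e'
After 10 (^): row=1 col=0 char='c'
After 11 (l): row=1 col=1 char='y'
After 12 (l): row=1 col=2 char='a'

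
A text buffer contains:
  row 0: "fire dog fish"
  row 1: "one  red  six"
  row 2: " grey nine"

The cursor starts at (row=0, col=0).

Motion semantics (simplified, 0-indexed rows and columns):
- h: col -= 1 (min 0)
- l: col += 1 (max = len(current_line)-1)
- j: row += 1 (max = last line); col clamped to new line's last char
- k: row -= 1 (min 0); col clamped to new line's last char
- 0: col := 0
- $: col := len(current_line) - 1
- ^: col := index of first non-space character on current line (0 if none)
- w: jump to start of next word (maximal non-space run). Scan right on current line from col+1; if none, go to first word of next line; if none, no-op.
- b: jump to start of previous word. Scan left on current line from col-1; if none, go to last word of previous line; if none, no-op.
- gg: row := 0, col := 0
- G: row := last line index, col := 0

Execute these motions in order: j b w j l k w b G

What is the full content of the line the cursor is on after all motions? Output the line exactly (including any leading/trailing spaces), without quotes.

Answer:  grey nine

Derivation:
After 1 (j): row=1 col=0 char='o'
After 2 (b): row=0 col=9 char='f'
After 3 (w): row=1 col=0 char='o'
After 4 (j): row=2 col=0 char='_'
After 5 (l): row=2 col=1 char='g'
After 6 (k): row=1 col=1 char='n'
After 7 (w): row=1 col=5 char='r'
After 8 (b): row=1 col=0 char='o'
After 9 (G): row=2 col=0 char='_'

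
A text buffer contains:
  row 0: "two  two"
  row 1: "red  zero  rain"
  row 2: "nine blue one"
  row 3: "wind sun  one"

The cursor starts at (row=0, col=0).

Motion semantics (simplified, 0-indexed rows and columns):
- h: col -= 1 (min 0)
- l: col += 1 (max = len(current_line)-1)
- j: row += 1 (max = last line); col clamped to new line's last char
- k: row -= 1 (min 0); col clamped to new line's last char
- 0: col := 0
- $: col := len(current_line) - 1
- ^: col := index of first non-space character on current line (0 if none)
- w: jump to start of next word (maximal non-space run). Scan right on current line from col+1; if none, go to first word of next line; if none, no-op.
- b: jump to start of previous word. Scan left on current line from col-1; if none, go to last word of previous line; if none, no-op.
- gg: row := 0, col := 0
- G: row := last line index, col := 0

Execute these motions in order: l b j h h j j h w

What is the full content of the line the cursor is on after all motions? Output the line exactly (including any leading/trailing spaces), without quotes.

Answer: wind sun  one

Derivation:
After 1 (l): row=0 col=1 char='w'
After 2 (b): row=0 col=0 char='t'
After 3 (j): row=1 col=0 char='r'
After 4 (h): row=1 col=0 char='r'
After 5 (h): row=1 col=0 char='r'
After 6 (j): row=2 col=0 char='n'
After 7 (j): row=3 col=0 char='w'
After 8 (h): row=3 col=0 char='w'
After 9 (w): row=3 col=5 char='s'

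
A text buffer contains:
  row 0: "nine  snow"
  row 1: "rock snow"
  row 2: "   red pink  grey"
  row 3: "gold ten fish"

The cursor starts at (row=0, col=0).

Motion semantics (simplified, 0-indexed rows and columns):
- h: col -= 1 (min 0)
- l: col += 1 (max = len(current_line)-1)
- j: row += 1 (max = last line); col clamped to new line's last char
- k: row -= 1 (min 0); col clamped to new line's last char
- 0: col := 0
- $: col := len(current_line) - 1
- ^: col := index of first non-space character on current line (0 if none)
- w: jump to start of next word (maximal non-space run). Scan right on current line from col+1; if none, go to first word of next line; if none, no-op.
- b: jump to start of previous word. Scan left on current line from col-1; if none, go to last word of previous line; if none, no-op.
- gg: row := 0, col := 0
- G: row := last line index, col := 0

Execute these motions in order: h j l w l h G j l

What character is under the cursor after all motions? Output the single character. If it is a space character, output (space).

After 1 (h): row=0 col=0 char='n'
After 2 (j): row=1 col=0 char='r'
After 3 (l): row=1 col=1 char='o'
After 4 (w): row=1 col=5 char='s'
After 5 (l): row=1 col=6 char='n'
After 6 (h): row=1 col=5 char='s'
After 7 (G): row=3 col=0 char='g'
After 8 (j): row=3 col=0 char='g'
After 9 (l): row=3 col=1 char='o'

Answer: o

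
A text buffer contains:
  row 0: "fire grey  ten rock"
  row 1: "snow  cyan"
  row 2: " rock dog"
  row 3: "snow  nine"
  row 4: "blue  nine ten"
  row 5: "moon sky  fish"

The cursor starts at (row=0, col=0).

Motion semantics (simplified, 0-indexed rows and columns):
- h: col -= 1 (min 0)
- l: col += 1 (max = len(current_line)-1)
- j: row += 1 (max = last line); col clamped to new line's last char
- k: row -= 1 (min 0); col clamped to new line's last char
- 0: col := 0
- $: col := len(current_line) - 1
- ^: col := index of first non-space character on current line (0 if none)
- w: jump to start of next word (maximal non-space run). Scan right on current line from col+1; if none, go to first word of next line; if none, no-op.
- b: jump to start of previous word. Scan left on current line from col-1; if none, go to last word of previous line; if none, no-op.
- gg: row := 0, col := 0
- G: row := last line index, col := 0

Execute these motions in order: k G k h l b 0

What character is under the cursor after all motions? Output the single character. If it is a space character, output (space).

Answer: b

Derivation:
After 1 (k): row=0 col=0 char='f'
After 2 (G): row=5 col=0 char='m'
After 3 (k): row=4 col=0 char='b'
After 4 (h): row=4 col=0 char='b'
After 5 (l): row=4 col=1 char='l'
After 6 (b): row=4 col=0 char='b'
After 7 (0): row=4 col=0 char='b'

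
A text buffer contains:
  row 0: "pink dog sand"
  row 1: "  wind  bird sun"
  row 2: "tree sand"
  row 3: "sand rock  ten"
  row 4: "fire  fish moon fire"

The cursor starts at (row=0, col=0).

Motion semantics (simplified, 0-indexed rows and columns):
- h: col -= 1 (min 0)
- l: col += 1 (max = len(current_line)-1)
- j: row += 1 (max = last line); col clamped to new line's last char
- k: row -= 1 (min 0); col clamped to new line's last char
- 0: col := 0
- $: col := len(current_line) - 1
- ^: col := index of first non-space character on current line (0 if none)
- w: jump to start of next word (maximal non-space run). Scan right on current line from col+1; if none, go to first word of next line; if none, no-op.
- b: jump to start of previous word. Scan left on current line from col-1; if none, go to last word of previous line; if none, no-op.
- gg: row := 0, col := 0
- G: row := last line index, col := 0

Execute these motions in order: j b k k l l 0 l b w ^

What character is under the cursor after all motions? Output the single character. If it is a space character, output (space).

Answer: p

Derivation:
After 1 (j): row=1 col=0 char='_'
After 2 (b): row=0 col=9 char='s'
After 3 (k): row=0 col=9 char='s'
After 4 (k): row=0 col=9 char='s'
After 5 (l): row=0 col=10 char='a'
After 6 (l): row=0 col=11 char='n'
After 7 (0): row=0 col=0 char='p'
After 8 (l): row=0 col=1 char='i'
After 9 (b): row=0 col=0 char='p'
After 10 (w): row=0 col=5 char='d'
After 11 (^): row=0 col=0 char='p'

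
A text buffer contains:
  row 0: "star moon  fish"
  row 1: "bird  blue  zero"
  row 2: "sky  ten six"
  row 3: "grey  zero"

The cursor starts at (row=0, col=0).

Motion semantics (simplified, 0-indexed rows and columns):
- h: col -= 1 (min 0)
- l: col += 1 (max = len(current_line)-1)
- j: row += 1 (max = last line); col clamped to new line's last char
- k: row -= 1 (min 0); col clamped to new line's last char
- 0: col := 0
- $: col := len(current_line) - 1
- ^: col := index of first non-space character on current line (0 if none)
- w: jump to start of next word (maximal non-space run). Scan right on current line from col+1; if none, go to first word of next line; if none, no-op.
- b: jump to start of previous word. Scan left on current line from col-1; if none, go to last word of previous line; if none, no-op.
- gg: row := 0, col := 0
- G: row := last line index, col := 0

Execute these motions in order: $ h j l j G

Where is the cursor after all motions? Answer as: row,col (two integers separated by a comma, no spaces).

After 1 ($): row=0 col=14 char='h'
After 2 (h): row=0 col=13 char='s'
After 3 (j): row=1 col=13 char='e'
After 4 (l): row=1 col=14 char='r'
After 5 (j): row=2 col=11 char='x'
After 6 (G): row=3 col=0 char='g'

Answer: 3,0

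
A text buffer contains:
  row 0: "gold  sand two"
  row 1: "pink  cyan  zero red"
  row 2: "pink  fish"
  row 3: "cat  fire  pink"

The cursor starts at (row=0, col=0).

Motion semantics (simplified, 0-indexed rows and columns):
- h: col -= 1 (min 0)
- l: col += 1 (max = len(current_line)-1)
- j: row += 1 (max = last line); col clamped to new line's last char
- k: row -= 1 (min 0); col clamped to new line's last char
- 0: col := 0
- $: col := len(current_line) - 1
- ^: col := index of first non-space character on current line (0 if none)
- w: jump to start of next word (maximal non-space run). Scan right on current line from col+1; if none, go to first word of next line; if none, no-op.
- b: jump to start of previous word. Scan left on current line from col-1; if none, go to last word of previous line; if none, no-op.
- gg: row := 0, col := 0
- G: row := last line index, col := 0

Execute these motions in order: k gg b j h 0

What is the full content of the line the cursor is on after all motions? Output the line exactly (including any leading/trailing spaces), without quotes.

Answer: pink  cyan  zero red

Derivation:
After 1 (k): row=0 col=0 char='g'
After 2 (gg): row=0 col=0 char='g'
After 3 (b): row=0 col=0 char='g'
After 4 (j): row=1 col=0 char='p'
After 5 (h): row=1 col=0 char='p'
After 6 (0): row=1 col=0 char='p'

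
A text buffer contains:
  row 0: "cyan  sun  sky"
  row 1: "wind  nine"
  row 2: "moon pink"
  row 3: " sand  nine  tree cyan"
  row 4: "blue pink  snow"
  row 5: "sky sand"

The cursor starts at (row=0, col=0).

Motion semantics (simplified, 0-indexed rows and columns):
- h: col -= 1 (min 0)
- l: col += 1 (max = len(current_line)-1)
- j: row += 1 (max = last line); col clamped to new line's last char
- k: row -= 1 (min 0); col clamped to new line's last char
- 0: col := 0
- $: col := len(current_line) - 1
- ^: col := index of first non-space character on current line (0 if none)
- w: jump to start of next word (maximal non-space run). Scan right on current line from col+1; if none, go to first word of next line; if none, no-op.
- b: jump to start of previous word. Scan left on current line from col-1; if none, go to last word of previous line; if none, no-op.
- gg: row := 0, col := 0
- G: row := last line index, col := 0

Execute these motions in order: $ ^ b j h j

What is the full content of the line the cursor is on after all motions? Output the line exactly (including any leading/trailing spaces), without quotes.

After 1 ($): row=0 col=13 char='y'
After 2 (^): row=0 col=0 char='c'
After 3 (b): row=0 col=0 char='c'
After 4 (j): row=1 col=0 char='w'
After 5 (h): row=1 col=0 char='w'
After 6 (j): row=2 col=0 char='m'

Answer: moon pink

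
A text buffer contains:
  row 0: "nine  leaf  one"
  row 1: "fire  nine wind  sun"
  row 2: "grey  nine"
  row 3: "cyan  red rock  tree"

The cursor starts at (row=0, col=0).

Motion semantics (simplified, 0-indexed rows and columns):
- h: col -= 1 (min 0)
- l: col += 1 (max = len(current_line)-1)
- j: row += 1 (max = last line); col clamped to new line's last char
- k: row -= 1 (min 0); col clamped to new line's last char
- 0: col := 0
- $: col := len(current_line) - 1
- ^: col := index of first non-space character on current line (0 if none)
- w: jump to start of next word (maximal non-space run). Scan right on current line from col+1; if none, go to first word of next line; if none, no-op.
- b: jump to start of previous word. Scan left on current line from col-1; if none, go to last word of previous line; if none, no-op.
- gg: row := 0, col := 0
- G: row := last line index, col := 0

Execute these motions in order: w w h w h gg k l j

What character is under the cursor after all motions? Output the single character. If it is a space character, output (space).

After 1 (w): row=0 col=6 char='l'
After 2 (w): row=0 col=12 char='o'
After 3 (h): row=0 col=11 char='_'
After 4 (w): row=0 col=12 char='o'
After 5 (h): row=0 col=11 char='_'
After 6 (gg): row=0 col=0 char='n'
After 7 (k): row=0 col=0 char='n'
After 8 (l): row=0 col=1 char='i'
After 9 (j): row=1 col=1 char='i'

Answer: i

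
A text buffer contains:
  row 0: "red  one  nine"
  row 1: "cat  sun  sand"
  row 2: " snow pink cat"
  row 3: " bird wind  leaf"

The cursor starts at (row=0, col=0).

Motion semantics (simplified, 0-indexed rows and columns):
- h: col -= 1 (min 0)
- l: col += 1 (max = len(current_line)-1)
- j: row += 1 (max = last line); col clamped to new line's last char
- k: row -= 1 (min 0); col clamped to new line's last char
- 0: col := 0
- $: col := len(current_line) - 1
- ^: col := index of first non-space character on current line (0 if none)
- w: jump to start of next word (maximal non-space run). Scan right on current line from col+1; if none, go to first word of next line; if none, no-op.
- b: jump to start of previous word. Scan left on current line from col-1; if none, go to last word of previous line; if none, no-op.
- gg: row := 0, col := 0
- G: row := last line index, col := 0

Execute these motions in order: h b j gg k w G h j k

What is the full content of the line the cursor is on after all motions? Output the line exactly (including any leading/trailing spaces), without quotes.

After 1 (h): row=0 col=0 char='r'
After 2 (b): row=0 col=0 char='r'
After 3 (j): row=1 col=0 char='c'
After 4 (gg): row=0 col=0 char='r'
After 5 (k): row=0 col=0 char='r'
After 6 (w): row=0 col=5 char='o'
After 7 (G): row=3 col=0 char='_'
After 8 (h): row=3 col=0 char='_'
After 9 (j): row=3 col=0 char='_'
After 10 (k): row=2 col=0 char='_'

Answer:  snow pink cat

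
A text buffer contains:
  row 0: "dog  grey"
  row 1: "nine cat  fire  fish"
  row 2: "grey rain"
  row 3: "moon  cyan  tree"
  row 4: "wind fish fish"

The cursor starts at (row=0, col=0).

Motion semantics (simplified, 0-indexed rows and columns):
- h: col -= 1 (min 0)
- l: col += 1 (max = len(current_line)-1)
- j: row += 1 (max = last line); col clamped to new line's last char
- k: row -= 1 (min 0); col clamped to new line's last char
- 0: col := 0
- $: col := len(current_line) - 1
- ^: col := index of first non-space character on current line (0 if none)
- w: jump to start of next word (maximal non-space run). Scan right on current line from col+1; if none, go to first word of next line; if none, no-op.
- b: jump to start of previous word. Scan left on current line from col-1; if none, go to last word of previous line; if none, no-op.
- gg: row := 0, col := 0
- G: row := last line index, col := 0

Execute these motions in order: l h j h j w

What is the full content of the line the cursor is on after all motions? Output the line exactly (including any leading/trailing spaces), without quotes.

After 1 (l): row=0 col=1 char='o'
After 2 (h): row=0 col=0 char='d'
After 3 (j): row=1 col=0 char='n'
After 4 (h): row=1 col=0 char='n'
After 5 (j): row=2 col=0 char='g'
After 6 (w): row=2 col=5 char='r'

Answer: grey rain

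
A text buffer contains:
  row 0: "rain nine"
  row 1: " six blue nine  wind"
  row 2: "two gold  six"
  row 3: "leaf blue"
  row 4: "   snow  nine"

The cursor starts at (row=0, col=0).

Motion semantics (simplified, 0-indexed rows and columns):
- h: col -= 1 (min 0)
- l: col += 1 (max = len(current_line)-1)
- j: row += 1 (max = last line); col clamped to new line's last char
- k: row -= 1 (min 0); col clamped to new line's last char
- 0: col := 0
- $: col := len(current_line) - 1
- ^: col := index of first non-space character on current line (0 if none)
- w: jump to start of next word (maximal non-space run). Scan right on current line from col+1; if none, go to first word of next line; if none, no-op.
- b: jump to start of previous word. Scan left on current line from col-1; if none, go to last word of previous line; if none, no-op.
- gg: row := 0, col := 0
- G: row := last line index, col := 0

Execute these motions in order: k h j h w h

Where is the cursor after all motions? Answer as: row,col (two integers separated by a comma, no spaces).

After 1 (k): row=0 col=0 char='r'
After 2 (h): row=0 col=0 char='r'
After 3 (j): row=1 col=0 char='_'
After 4 (h): row=1 col=0 char='_'
After 5 (w): row=1 col=1 char='s'
After 6 (h): row=1 col=0 char='_'

Answer: 1,0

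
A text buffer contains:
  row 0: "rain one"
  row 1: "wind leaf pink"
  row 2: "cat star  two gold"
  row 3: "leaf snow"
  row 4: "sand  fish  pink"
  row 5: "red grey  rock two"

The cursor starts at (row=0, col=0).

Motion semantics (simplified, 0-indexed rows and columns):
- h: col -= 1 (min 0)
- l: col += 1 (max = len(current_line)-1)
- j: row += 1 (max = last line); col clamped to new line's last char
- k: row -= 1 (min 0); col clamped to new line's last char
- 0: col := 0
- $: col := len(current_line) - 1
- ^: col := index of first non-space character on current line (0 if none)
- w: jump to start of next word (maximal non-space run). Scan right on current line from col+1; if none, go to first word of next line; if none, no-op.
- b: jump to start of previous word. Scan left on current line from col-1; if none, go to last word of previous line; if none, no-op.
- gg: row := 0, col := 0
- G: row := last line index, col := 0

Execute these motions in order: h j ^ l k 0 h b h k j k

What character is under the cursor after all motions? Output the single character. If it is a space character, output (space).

After 1 (h): row=0 col=0 char='r'
After 2 (j): row=1 col=0 char='w'
After 3 (^): row=1 col=0 char='w'
After 4 (l): row=1 col=1 char='i'
After 5 (k): row=0 col=1 char='a'
After 6 (0): row=0 col=0 char='r'
After 7 (h): row=0 col=0 char='r'
After 8 (b): row=0 col=0 char='r'
After 9 (h): row=0 col=0 char='r'
After 10 (k): row=0 col=0 char='r'
After 11 (j): row=1 col=0 char='w'
After 12 (k): row=0 col=0 char='r'

Answer: r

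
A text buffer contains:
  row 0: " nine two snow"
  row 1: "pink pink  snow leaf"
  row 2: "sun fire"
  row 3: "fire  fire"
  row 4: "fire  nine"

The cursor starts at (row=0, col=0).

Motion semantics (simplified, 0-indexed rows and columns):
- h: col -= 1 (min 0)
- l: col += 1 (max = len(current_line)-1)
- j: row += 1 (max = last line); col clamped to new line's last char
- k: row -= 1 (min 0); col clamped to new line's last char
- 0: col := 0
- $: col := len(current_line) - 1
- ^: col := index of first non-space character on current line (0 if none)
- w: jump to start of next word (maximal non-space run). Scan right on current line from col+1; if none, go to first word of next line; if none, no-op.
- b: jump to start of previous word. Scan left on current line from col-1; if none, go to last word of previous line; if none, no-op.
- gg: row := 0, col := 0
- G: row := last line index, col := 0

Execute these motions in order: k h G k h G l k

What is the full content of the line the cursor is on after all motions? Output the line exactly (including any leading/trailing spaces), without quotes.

After 1 (k): row=0 col=0 char='_'
After 2 (h): row=0 col=0 char='_'
After 3 (G): row=4 col=0 char='f'
After 4 (k): row=3 col=0 char='f'
After 5 (h): row=3 col=0 char='f'
After 6 (G): row=4 col=0 char='f'
After 7 (l): row=4 col=1 char='i'
After 8 (k): row=3 col=1 char='i'

Answer: fire  fire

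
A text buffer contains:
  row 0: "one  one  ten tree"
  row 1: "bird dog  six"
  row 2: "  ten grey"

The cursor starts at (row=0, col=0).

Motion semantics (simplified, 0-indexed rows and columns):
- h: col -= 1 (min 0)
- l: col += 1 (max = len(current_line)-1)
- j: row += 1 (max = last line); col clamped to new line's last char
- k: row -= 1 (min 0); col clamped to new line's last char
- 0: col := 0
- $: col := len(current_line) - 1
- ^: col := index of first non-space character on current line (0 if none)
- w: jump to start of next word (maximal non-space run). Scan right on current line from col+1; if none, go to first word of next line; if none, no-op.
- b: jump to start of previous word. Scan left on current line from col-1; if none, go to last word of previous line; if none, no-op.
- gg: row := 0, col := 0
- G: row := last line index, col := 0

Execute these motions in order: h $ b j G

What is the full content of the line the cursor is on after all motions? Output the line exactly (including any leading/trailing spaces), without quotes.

After 1 (h): row=0 col=0 char='o'
After 2 ($): row=0 col=17 char='e'
After 3 (b): row=0 col=14 char='t'
After 4 (j): row=1 col=12 char='x'
After 5 (G): row=2 col=0 char='_'

Answer:   ten grey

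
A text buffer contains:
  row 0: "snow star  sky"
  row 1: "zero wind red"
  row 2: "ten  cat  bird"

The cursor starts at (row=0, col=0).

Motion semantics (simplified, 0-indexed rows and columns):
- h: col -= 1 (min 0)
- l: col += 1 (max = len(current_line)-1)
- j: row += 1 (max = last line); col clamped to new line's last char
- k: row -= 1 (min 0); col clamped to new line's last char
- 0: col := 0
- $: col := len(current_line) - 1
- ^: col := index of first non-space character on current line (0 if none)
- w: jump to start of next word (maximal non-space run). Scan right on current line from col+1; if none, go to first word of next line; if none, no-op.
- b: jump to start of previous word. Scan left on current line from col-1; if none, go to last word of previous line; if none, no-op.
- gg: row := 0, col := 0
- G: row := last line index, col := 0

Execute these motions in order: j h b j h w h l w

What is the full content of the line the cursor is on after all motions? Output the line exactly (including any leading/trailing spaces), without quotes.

Answer: ten  cat  bird

Derivation:
After 1 (j): row=1 col=0 char='z'
After 2 (h): row=1 col=0 char='z'
After 3 (b): row=0 col=11 char='s'
After 4 (j): row=1 col=11 char='e'
After 5 (h): row=1 col=10 char='r'
After 6 (w): row=2 col=0 char='t'
After 7 (h): row=2 col=0 char='t'
After 8 (l): row=2 col=1 char='e'
After 9 (w): row=2 col=5 char='c'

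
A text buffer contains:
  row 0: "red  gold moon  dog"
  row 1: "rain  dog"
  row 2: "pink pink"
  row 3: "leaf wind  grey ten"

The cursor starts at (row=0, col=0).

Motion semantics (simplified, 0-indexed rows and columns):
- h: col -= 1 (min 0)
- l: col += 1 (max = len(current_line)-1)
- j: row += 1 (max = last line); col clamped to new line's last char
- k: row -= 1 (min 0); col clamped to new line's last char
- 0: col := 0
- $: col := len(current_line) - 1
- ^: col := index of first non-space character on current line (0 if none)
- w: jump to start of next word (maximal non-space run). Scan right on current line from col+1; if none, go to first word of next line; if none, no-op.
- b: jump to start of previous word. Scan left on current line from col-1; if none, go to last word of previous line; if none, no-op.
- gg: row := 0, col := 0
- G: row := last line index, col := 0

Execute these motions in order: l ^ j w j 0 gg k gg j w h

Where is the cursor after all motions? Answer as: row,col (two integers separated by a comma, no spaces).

After 1 (l): row=0 col=1 char='e'
After 2 (^): row=0 col=0 char='r'
After 3 (j): row=1 col=0 char='r'
After 4 (w): row=1 col=6 char='d'
After 5 (j): row=2 col=6 char='i'
After 6 (0): row=2 col=0 char='p'
After 7 (gg): row=0 col=0 char='r'
After 8 (k): row=0 col=0 char='r'
After 9 (gg): row=0 col=0 char='r'
After 10 (j): row=1 col=0 char='r'
After 11 (w): row=1 col=6 char='d'
After 12 (h): row=1 col=5 char='_'

Answer: 1,5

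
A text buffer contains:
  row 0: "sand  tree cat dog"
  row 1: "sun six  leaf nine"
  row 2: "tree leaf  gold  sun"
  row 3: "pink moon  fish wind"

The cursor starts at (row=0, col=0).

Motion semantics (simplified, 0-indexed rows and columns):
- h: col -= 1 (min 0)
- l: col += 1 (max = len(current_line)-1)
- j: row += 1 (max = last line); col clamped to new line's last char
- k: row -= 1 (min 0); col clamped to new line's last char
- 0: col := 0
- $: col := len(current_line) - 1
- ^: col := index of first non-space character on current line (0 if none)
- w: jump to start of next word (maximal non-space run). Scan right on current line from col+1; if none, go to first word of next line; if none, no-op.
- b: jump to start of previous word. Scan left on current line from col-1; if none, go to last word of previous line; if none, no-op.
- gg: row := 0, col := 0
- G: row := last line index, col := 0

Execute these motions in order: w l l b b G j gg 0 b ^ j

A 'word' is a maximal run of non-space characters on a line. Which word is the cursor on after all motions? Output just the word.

Answer: sun

Derivation:
After 1 (w): row=0 col=6 char='t'
After 2 (l): row=0 col=7 char='r'
After 3 (l): row=0 col=8 char='e'
After 4 (b): row=0 col=6 char='t'
After 5 (b): row=0 col=0 char='s'
After 6 (G): row=3 col=0 char='p'
After 7 (j): row=3 col=0 char='p'
After 8 (gg): row=0 col=0 char='s'
After 9 (0): row=0 col=0 char='s'
After 10 (b): row=0 col=0 char='s'
After 11 (^): row=0 col=0 char='s'
After 12 (j): row=1 col=0 char='s'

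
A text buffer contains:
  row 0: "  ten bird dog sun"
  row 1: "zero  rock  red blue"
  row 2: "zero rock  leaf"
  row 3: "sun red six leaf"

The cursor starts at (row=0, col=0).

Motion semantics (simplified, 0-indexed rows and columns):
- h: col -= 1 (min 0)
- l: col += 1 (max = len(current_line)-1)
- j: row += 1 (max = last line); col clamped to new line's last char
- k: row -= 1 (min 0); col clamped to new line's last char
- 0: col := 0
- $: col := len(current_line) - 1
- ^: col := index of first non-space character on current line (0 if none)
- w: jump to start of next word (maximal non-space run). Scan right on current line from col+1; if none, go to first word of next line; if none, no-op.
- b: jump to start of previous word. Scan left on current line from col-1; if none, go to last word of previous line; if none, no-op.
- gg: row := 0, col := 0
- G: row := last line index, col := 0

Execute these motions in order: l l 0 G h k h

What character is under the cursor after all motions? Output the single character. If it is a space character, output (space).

Answer: z

Derivation:
After 1 (l): row=0 col=1 char='_'
After 2 (l): row=0 col=2 char='t'
After 3 (0): row=0 col=0 char='_'
After 4 (G): row=3 col=0 char='s'
After 5 (h): row=3 col=0 char='s'
After 6 (k): row=2 col=0 char='z'
After 7 (h): row=2 col=0 char='z'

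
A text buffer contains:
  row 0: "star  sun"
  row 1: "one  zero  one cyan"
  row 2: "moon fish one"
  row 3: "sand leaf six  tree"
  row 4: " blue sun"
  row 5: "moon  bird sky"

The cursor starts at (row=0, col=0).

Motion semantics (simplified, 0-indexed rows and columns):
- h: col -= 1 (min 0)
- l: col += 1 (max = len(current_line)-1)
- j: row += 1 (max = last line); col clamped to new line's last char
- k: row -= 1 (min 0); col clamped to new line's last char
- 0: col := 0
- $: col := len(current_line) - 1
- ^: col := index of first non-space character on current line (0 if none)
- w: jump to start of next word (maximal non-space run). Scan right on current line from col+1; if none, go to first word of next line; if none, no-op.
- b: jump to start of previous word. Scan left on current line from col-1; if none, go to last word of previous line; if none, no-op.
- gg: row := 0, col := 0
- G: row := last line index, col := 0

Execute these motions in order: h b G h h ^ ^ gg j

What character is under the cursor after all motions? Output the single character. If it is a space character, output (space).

Answer: o

Derivation:
After 1 (h): row=0 col=0 char='s'
After 2 (b): row=0 col=0 char='s'
After 3 (G): row=5 col=0 char='m'
After 4 (h): row=5 col=0 char='m'
After 5 (h): row=5 col=0 char='m'
After 6 (^): row=5 col=0 char='m'
After 7 (^): row=5 col=0 char='m'
After 8 (gg): row=0 col=0 char='s'
After 9 (j): row=1 col=0 char='o'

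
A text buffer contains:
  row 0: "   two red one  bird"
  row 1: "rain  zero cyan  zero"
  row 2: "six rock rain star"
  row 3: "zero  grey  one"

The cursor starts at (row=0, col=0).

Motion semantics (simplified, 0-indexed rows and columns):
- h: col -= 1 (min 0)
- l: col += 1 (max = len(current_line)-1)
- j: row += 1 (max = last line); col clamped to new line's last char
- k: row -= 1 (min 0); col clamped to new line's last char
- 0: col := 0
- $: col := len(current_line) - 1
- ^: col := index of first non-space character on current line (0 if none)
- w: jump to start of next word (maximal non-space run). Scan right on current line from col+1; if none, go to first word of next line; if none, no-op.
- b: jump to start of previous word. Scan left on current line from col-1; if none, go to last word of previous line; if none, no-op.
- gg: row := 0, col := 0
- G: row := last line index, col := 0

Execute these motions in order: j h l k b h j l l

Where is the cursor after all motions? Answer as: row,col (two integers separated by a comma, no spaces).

After 1 (j): row=1 col=0 char='r'
After 2 (h): row=1 col=0 char='r'
After 3 (l): row=1 col=1 char='a'
After 4 (k): row=0 col=1 char='_'
After 5 (b): row=0 col=1 char='_'
After 6 (h): row=0 col=0 char='_'
After 7 (j): row=1 col=0 char='r'
After 8 (l): row=1 col=1 char='a'
After 9 (l): row=1 col=2 char='i'

Answer: 1,2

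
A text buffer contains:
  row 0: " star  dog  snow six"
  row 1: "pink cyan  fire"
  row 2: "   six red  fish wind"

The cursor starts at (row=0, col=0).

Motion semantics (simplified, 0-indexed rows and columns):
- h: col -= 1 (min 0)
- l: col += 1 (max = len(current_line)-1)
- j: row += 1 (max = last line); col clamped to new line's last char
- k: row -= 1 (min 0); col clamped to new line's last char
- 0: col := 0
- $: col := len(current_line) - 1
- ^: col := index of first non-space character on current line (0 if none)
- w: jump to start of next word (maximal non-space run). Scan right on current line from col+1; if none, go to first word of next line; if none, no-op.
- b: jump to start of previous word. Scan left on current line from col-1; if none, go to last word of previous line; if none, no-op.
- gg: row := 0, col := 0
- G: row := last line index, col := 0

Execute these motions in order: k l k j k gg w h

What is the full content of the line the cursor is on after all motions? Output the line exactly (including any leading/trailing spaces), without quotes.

Answer:  star  dog  snow six

Derivation:
After 1 (k): row=0 col=0 char='_'
After 2 (l): row=0 col=1 char='s'
After 3 (k): row=0 col=1 char='s'
After 4 (j): row=1 col=1 char='i'
After 5 (k): row=0 col=1 char='s'
After 6 (gg): row=0 col=0 char='_'
After 7 (w): row=0 col=1 char='s'
After 8 (h): row=0 col=0 char='_'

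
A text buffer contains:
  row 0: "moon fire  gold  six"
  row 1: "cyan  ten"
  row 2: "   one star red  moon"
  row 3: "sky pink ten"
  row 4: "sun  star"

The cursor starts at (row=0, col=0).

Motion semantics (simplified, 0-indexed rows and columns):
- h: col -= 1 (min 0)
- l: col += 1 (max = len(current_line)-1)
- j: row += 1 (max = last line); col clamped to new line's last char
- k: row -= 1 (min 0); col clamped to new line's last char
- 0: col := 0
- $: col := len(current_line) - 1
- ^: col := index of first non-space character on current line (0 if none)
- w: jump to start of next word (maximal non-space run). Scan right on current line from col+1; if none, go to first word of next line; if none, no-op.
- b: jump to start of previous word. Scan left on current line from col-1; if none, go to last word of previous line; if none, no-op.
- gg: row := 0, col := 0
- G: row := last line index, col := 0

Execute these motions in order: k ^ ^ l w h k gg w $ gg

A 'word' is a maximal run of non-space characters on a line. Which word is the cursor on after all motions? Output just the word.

Answer: moon

Derivation:
After 1 (k): row=0 col=0 char='m'
After 2 (^): row=0 col=0 char='m'
After 3 (^): row=0 col=0 char='m'
After 4 (l): row=0 col=1 char='o'
After 5 (w): row=0 col=5 char='f'
After 6 (h): row=0 col=4 char='_'
After 7 (k): row=0 col=4 char='_'
After 8 (gg): row=0 col=0 char='m'
After 9 (w): row=0 col=5 char='f'
After 10 ($): row=0 col=19 char='x'
After 11 (gg): row=0 col=0 char='m'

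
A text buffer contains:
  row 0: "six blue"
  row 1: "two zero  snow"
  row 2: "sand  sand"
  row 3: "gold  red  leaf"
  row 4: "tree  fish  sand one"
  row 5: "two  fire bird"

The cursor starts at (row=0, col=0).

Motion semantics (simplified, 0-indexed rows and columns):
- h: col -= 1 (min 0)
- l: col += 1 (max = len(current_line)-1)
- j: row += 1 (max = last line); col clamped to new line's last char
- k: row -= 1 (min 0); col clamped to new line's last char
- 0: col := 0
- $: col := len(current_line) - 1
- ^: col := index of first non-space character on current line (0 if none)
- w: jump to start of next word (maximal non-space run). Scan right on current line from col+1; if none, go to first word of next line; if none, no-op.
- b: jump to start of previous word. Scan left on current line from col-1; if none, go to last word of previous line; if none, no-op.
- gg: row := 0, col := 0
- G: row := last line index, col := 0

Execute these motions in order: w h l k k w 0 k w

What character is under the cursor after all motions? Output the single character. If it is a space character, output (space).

After 1 (w): row=0 col=4 char='b'
After 2 (h): row=0 col=3 char='_'
After 3 (l): row=0 col=4 char='b'
After 4 (k): row=0 col=4 char='b'
After 5 (k): row=0 col=4 char='b'
After 6 (w): row=1 col=0 char='t'
After 7 (0): row=1 col=0 char='t'
After 8 (k): row=0 col=0 char='s'
After 9 (w): row=0 col=4 char='b'

Answer: b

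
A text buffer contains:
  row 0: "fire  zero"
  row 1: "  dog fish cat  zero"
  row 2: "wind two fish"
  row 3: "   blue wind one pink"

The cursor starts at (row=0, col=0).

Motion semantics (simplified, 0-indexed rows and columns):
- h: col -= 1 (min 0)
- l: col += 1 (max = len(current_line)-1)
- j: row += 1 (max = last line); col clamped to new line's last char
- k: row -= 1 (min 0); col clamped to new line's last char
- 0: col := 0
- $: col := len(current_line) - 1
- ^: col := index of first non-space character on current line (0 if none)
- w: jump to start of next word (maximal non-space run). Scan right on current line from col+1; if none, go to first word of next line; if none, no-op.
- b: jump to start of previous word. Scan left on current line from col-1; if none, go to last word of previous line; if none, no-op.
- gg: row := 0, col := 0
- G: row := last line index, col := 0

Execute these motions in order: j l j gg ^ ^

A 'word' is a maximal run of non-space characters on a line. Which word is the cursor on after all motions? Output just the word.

Answer: fire

Derivation:
After 1 (j): row=1 col=0 char='_'
After 2 (l): row=1 col=1 char='_'
After 3 (j): row=2 col=1 char='i'
After 4 (gg): row=0 col=0 char='f'
After 5 (^): row=0 col=0 char='f'
After 6 (^): row=0 col=0 char='f'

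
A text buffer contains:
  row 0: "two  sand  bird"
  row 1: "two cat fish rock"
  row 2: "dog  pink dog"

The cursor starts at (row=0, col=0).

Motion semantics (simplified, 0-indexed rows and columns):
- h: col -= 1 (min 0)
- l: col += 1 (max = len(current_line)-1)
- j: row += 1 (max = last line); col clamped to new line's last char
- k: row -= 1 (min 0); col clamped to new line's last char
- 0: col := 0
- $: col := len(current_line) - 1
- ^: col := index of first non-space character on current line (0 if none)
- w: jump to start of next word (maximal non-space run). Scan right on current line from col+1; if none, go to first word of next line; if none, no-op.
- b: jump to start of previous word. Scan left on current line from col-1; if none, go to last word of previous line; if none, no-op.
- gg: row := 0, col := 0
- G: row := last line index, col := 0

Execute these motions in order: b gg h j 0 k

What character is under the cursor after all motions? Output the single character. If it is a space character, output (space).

After 1 (b): row=0 col=0 char='t'
After 2 (gg): row=0 col=0 char='t'
After 3 (h): row=0 col=0 char='t'
After 4 (j): row=1 col=0 char='t'
After 5 (0): row=1 col=0 char='t'
After 6 (k): row=0 col=0 char='t'

Answer: t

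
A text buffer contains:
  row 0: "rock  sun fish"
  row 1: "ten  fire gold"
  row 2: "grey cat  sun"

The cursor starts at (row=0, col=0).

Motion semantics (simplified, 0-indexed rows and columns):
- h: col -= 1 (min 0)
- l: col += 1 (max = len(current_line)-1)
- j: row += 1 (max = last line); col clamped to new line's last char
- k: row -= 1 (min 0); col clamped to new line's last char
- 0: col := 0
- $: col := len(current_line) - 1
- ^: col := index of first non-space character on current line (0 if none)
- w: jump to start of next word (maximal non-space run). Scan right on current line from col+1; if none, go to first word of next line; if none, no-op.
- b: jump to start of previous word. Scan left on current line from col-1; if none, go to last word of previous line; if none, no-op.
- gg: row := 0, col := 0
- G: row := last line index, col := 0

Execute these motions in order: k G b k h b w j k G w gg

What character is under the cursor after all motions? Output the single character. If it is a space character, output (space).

Answer: r

Derivation:
After 1 (k): row=0 col=0 char='r'
After 2 (G): row=2 col=0 char='g'
After 3 (b): row=1 col=10 char='g'
After 4 (k): row=0 col=10 char='f'
After 5 (h): row=0 col=9 char='_'
After 6 (b): row=0 col=6 char='s'
After 7 (w): row=0 col=10 char='f'
After 8 (j): row=1 col=10 char='g'
After 9 (k): row=0 col=10 char='f'
After 10 (G): row=2 col=0 char='g'
After 11 (w): row=2 col=5 char='c'
After 12 (gg): row=0 col=0 char='r'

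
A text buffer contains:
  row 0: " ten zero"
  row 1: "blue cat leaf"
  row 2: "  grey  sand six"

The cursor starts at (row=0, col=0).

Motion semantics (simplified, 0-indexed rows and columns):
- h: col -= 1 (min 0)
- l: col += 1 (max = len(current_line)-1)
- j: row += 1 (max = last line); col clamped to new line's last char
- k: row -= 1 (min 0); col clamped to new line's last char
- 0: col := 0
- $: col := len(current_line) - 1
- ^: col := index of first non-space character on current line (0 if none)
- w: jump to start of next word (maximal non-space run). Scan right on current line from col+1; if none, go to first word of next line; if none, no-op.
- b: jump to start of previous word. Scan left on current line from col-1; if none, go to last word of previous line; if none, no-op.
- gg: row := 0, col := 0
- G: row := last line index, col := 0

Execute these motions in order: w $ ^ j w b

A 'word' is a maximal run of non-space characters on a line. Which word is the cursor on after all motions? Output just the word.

Answer: blue

Derivation:
After 1 (w): row=0 col=1 char='t'
After 2 ($): row=0 col=8 char='o'
After 3 (^): row=0 col=1 char='t'
After 4 (j): row=1 col=1 char='l'
After 5 (w): row=1 col=5 char='c'
After 6 (b): row=1 col=0 char='b'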